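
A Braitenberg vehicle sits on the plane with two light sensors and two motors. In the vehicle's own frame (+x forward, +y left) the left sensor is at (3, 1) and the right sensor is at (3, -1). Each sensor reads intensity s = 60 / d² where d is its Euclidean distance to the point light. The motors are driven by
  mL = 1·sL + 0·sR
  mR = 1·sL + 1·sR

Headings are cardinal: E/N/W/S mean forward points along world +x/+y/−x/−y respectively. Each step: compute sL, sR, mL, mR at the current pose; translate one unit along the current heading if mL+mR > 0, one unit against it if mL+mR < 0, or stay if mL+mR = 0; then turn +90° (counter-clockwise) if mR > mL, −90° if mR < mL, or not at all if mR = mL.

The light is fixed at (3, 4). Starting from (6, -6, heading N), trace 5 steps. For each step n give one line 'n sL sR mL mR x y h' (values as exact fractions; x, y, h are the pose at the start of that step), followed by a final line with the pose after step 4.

n=0: pose=(6,-6,N); sL=60/53, sR=12/13; mL=60/53, mR=1416/689; mL+mR=2196/689 → advance +1; mR−mL=12/13 → turn +1·90°
n=1: pose=(6,-5,W); sL=3/5, sR=15/16; mL=3/5, mR=123/80; mL+mR=171/80 → advance +1; mR−mL=15/16 → turn +1·90°
n=2: pose=(5,-5,S); sL=20/51, sR=12/29; mL=20/51, mR=1192/1479; mL+mR=1772/1479 → advance +1; mR−mL=12/29 → turn +1·90°
n=3: pose=(5,-6,E); sL=30/53, sR=30/73; mL=30/53, mR=3780/3869; mL+mR=5970/3869 → advance +1; mR−mL=30/73 → turn +1·90°
n=4: pose=(6,-6,N); sL=60/53, sR=12/13; mL=60/53, mR=1416/689; mL+mR=2196/689 → advance +1; mR−mL=12/13 → turn +1·90°

0 60/53 12/13 60/53 1416/689 6 -6 N
1 3/5 15/16 3/5 123/80 6 -5 W
2 20/51 12/29 20/51 1192/1479 5 -5 S
3 30/53 30/73 30/53 3780/3869 5 -6 E
4 60/53 12/13 60/53 1416/689 6 -6 N
final 6 -5 W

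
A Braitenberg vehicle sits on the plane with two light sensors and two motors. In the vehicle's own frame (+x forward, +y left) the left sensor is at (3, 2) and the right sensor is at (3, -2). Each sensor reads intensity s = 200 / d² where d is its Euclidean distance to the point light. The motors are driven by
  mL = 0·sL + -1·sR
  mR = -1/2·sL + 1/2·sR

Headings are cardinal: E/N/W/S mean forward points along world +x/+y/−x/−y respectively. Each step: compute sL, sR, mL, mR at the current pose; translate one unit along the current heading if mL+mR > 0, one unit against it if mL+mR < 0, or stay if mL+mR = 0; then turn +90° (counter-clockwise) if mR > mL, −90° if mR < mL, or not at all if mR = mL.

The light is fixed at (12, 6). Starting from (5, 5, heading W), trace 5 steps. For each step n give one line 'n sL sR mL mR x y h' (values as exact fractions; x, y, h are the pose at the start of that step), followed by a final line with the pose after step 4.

n=0: pose=(5,5,W); sL=200/109, sR=200/101; mL=-200/101, mR=800/11009; mL+mR=-21000/11009 → advance -1; mR−mL=22600/11009 → turn +1·90°
n=1: pose=(6,5,S); sL=25/4, sR=5/2; mL=-5/2, mR=-15/8; mL+mR=-35/8 → advance -1; mR−mL=5/8 → turn +1·90°
n=2: pose=(6,6,E); sL=200/13, sR=200/13; mL=-200/13, mR=0; mL+mR=-200/13 → advance -1; mR−mL=200/13 → turn +1·90°
n=3: pose=(5,6,N); sL=20/9, sR=100/17; mL=-100/17, mR=280/153; mL+mR=-620/153 → advance -1; mR−mL=1180/153 → turn +1·90°
n=4: pose=(5,5,W); sL=200/109, sR=200/101; mL=-200/101, mR=800/11009; mL+mR=-21000/11009 → advance -1; mR−mL=22600/11009 → turn +1·90°

0 200/109 200/101 -200/101 800/11009 5 5 W
1 25/4 5/2 -5/2 -15/8 6 5 S
2 200/13 200/13 -200/13 0 6 6 E
3 20/9 100/17 -100/17 280/153 5 6 N
4 200/109 200/101 -200/101 800/11009 5 5 W
final 6 5 S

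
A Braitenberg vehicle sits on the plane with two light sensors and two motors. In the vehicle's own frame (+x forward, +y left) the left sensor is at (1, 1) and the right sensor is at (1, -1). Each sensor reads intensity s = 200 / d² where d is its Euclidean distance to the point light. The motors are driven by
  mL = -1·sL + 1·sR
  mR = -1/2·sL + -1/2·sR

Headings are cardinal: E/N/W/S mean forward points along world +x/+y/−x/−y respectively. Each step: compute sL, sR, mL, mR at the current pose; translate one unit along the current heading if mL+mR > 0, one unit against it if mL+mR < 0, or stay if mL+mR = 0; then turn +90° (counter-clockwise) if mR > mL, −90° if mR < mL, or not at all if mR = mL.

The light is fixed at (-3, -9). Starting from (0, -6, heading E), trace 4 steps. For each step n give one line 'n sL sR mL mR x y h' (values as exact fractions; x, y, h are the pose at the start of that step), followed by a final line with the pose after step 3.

n=0: pose=(0,-6,E); sL=25/4, sR=10; mL=15/4, mR=-65/8; mL+mR=-35/8 → advance -1; mR−mL=-95/8 → turn -1·90°
n=1: pose=(-1,-6,S); sL=200/13, sR=40; mL=320/13, mR=-360/13; mL+mR=-40/13 → advance -1; mR−mL=-680/13 → turn -1·90°
n=2: pose=(-1,-5,W); sL=20, sR=100/13; mL=-160/13, mR=-180/13; mL+mR=-340/13 → advance -1; mR−mL=-20/13 → turn -1·90°
n=3: pose=(0,-5,N); sL=200/29, sR=200/41; mL=-2400/1189, mR=-7000/1189; mL+mR=-9400/1189 → advance -1; mR−mL=-4600/1189 → turn -1·90°

0 25/4 10 15/4 -65/8 0 -6 E
1 200/13 40 320/13 -360/13 -1 -6 S
2 20 100/13 -160/13 -180/13 -1 -5 W
3 200/29 200/41 -2400/1189 -7000/1189 0 -5 N
final 0 -6 E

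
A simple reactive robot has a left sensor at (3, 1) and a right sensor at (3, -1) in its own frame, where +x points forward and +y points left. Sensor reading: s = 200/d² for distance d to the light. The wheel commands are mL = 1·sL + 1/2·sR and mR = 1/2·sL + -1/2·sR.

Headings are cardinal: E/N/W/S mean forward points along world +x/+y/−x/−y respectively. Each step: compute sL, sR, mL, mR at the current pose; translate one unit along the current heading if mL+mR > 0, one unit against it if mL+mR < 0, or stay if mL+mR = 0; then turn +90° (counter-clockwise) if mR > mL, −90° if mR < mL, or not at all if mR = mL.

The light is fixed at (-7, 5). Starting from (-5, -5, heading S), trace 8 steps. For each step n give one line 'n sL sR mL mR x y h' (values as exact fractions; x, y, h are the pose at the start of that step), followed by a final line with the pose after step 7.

n=0: pose=(-5,-5,S); sL=100/89, sR=20/17; mL=2590/1513, mR=-40/1513; mL+mR=150/89 → advance +1; mR−mL=-2630/1513 → turn -1·90°
n=1: pose=(-5,-6,W); sL=40/29, sR=200/101; mL=6940/2929, mR=-880/2929; mL+mR=60/29 → advance +1; mR−mL=-7820/2929 → turn -1·90°
n=2: pose=(-6,-6,N); sL=25/8, sR=50/17; mL=625/136, mR=25/272; mL+mR=75/16 → advance +1; mR−mL=-1225/272 → turn -1·90°
n=3: pose=(-6,-5,E); sL=200/97, sR=200/137; mL=37100/13289, mR=4000/13289; mL+mR=300/97 → advance +1; mR−mL=-33100/13289 → turn -1·90°
n=4: pose=(-5,-5,S); sL=100/89, sR=20/17; mL=2590/1513, mR=-40/1513; mL+mR=150/89 → advance +1; mR−mL=-2630/1513 → turn -1·90°
n=5: pose=(-5,-6,W); sL=40/29, sR=200/101; mL=6940/2929, mR=-880/2929; mL+mR=60/29 → advance +1; mR−mL=-7820/2929 → turn -1·90°
n=6: pose=(-6,-6,N); sL=25/8, sR=50/17; mL=625/136, mR=25/272; mL+mR=75/16 → advance +1; mR−mL=-1225/272 → turn -1·90°
n=7: pose=(-6,-5,E); sL=200/97, sR=200/137; mL=37100/13289, mR=4000/13289; mL+mR=300/97 → advance +1; mR−mL=-33100/13289 → turn -1·90°

0 100/89 20/17 2590/1513 -40/1513 -5 -5 S
1 40/29 200/101 6940/2929 -880/2929 -5 -6 W
2 25/8 50/17 625/136 25/272 -6 -6 N
3 200/97 200/137 37100/13289 4000/13289 -6 -5 E
4 100/89 20/17 2590/1513 -40/1513 -5 -5 S
5 40/29 200/101 6940/2929 -880/2929 -5 -6 W
6 25/8 50/17 625/136 25/272 -6 -6 N
7 200/97 200/137 37100/13289 4000/13289 -6 -5 E
final -5 -5 S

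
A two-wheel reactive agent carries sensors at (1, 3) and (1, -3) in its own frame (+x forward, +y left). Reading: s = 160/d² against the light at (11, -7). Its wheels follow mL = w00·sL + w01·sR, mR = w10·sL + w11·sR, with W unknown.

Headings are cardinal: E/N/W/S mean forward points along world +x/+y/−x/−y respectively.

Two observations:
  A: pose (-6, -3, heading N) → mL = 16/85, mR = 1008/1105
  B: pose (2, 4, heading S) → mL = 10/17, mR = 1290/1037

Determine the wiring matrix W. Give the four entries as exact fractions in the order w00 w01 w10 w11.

1/2 0 1/2 1

obs A: pose=(-6,-3,N) → sL=32/85, sR=160/221, mL=16/85, mR=1008/1105
obs B: pose=(2,4,S) → sL=20/17, sR=40/61, mL=10/17, mR=1290/1037
sensor matrix S = [[32/85, 160/221], [20/17, 40/61]]; det S = -138624/229177
solve [mL_A; mL_B] = S·[w00; w01] and [mR_A; mR_B] = S·[w10; w11]:
  w00 = 1/2, w01 = 0, w10 = 1/2, w11 = 1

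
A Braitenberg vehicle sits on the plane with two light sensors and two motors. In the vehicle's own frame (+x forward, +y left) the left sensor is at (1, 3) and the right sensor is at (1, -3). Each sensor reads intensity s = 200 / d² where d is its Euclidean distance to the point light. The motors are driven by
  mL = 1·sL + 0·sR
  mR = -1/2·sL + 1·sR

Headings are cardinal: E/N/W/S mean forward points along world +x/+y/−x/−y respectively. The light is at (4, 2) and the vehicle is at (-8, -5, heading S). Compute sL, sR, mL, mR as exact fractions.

left sensor world pos  = (-5, -6); dL² = 145
right sensor world pos = (-11, -6); dR² = 289
sL = 200/145 = 40/29
sR = 200/289 = 200/289
mL = 1·sL + 0·sR = 40/29
mR = -1/2·sL + 1·sR = 20/8381

40/29 200/289 40/29 20/8381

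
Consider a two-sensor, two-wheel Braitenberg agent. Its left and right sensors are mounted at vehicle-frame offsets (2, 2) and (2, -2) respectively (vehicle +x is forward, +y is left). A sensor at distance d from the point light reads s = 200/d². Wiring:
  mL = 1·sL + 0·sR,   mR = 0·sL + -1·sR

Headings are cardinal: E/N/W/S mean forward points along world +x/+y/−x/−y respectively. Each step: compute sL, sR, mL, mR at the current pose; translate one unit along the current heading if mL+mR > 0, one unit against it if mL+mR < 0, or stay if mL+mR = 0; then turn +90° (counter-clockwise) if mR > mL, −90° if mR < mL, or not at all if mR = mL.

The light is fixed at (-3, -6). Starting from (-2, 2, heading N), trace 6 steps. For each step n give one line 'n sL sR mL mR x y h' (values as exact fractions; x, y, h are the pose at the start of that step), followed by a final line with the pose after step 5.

n=0: pose=(-2,2,N); sL=200/101, sR=200/109; mL=200/101, mR=-200/109; mL+mR=1600/11009 → advance +1; mR−mL=-42000/11009 → turn -1·90°
n=1: pose=(-2,3,E); sL=20/13, sR=100/29; mL=20/13, mR=-100/29; mL+mR=-720/377 → advance -1; mR−mL=-1880/377 → turn -1·90°
n=2: pose=(-3,3,S); sL=200/53, sR=200/53; mL=200/53, mR=-200/53; mL+mR=0 → advance +0; mR−mL=-400/53 → turn -1·90°
n=3: pose=(-3,3,W); sL=200/53, sR=8/5; mL=200/53, mR=-8/5; mL+mR=576/265 → advance +1; mR−mL=-1424/265 → turn -1·90°
n=4: pose=(-4,3,N); sL=20/13, sR=100/61; mL=20/13, mR=-100/61; mL+mR=-80/793 → advance -1; mR−mL=-2520/793 → turn -1·90°
n=5: pose=(-4,2,E); sL=200/101, sR=200/37; mL=200/101, mR=-200/37; mL+mR=-12800/3737 → advance -1; mR−mL=-27600/3737 → turn -1·90°

0 200/101 200/109 200/101 -200/109 -2 2 N
1 20/13 100/29 20/13 -100/29 -2 3 E
2 200/53 200/53 200/53 -200/53 -3 3 S
3 200/53 8/5 200/53 -8/5 -3 3 W
4 20/13 100/61 20/13 -100/61 -4 3 N
5 200/101 200/37 200/101 -200/37 -4 2 E
final -5 2 S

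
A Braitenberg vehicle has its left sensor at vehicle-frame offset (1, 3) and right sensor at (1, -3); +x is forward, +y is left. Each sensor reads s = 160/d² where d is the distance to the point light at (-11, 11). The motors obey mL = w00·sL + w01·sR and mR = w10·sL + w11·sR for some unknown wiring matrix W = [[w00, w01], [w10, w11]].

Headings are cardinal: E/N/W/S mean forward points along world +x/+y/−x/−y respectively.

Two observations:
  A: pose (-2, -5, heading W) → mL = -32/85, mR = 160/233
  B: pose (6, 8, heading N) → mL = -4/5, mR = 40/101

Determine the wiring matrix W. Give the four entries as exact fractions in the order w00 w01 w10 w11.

obs A: pose=(-2,-5,W) → sL=32/85, sR=160/233, mL=-32/85, mR=160/233
obs B: pose=(6,8,N) → sL=4/5, sR=40/101, mL=-4/5, mR=40/101
sensor matrix S = [[32/85, 160/233], [4/5, 40/101]]; det S = -160128/400061
solve [mL_A; mL_B] = S·[w00; w01] and [mR_A; mR_B] = S·[w10; w11]:
  w00 = -1, w01 = 0, w10 = 0, w11 = 1

-1 0 0 1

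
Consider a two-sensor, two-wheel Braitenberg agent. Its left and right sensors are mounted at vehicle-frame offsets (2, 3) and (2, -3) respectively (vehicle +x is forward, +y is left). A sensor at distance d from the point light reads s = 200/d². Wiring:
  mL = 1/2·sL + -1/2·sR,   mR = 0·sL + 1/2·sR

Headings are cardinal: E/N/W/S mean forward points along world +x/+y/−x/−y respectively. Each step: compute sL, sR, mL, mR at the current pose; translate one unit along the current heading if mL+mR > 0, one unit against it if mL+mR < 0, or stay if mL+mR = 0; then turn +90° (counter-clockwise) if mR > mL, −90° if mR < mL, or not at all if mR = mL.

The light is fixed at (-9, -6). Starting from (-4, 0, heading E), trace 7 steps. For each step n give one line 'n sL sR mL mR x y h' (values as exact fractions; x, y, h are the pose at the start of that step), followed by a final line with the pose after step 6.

n=0: pose=(-4,0,E); sL=20/13, sR=100/29; mL=-360/377, mR=50/29; mL+mR=10/13 → advance +1; mR−mL=1010/377 → turn +1·90°
n=1: pose=(-3,0,N); sL=200/73, sR=40/29; mL=1440/2117, mR=20/29; mL+mR=100/73 → advance +1; mR−mL=20/2117 → turn +1·90°
n=2: pose=(-3,1,W); sL=25/4, sR=50/29; mL=525/232, mR=25/29; mL+mR=25/8 → advance +1; mR−mL=-325/232 → turn -1·90°
n=3: pose=(-4,1,N); sL=40/17, sR=40/29; mL=240/493, mR=20/29; mL+mR=20/17 → advance +1; mR−mL=100/493 → turn +1·90°
n=4: pose=(-4,2,W); sL=100/17, sR=20/13; mL=480/221, mR=10/13; mL+mR=50/17 → advance +1; mR−mL=-310/221 → turn -1·90°
n=5: pose=(-5,2,N); sL=200/101, sR=200/149; mL=4800/15049, mR=100/149; mL+mR=100/101 → advance +1; mR−mL=5300/15049 → turn +1·90°
n=6: pose=(-5,3,W); sL=5, sR=50/37; mL=135/74, mR=25/37; mL+mR=5/2 → advance +1; mR−mL=-85/74 → turn -1·90°

0 20/13 100/29 -360/377 50/29 -4 0 E
1 200/73 40/29 1440/2117 20/29 -3 0 N
2 25/4 50/29 525/232 25/29 -3 1 W
3 40/17 40/29 240/493 20/29 -4 1 N
4 100/17 20/13 480/221 10/13 -4 2 W
5 200/101 200/149 4800/15049 100/149 -5 2 N
6 5 50/37 135/74 25/37 -5 3 W
final -6 3 N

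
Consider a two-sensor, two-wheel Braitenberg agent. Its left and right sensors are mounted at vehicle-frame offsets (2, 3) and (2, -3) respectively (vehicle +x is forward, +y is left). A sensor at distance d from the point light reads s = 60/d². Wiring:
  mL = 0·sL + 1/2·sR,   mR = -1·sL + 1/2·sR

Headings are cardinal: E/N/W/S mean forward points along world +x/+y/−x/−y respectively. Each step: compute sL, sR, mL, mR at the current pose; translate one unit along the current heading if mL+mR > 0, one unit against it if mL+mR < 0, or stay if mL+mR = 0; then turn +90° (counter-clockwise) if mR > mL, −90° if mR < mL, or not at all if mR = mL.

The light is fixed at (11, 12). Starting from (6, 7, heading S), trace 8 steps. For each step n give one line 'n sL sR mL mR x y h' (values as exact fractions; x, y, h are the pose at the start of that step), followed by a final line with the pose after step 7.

n=0: pose=(6,7,S); sL=60/53, sR=60/113; mL=30/113, mR=-5190/5989; mL+mR=-3600/5989 → advance -1; mR−mL=-60/53 → turn -1·90°
n=1: pose=(6,8,W); sL=30/49, sR=6/5; mL=3/5, mR=-3/245; mL+mR=144/245 → advance +1; mR−mL=-30/49 → turn -1·90°
n=2: pose=(5,8,N); sL=12/17, sR=60/13; mL=30/13, mR=354/221; mL+mR=864/221 → advance +1; mR−mL=-12/17 → turn -1·90°
n=3: pose=(5,9,E); sL=15/4, sR=15/13; mL=15/26, mR=-165/52; mL+mR=-135/52 → advance -1; mR−mL=-15/4 → turn -1·90°
n=4: pose=(4,9,S); sL=60/41, sR=12/25; mL=6/25, mR=-1254/1025; mL+mR=-1008/1025 → advance -1; mR−mL=-60/41 → turn -1·90°
n=5: pose=(4,10,W); sL=30/53, sR=30/41; mL=15/41, mR=-435/2173; mL+mR=360/2173 → advance +1; mR−mL=-30/53 → turn -1·90°
n=6: pose=(3,10,N); sL=60/121, sR=12/5; mL=6/5, mR=426/605; mL+mR=1152/605 → advance +1; mR−mL=-60/121 → turn -1·90°
n=7: pose=(3,11,E); sL=3/2, sR=15/13; mL=15/26, mR=-12/13; mL+mR=-9/26 → advance -1; mR−mL=-3/2 → turn -1·90°

0 60/53 60/113 30/113 -5190/5989 6 7 S
1 30/49 6/5 3/5 -3/245 6 8 W
2 12/17 60/13 30/13 354/221 5 8 N
3 15/4 15/13 15/26 -165/52 5 9 E
4 60/41 12/25 6/25 -1254/1025 4 9 S
5 30/53 30/41 15/41 -435/2173 4 10 W
6 60/121 12/5 6/5 426/605 3 10 N
7 3/2 15/13 15/26 -12/13 3 11 E
final 2 11 S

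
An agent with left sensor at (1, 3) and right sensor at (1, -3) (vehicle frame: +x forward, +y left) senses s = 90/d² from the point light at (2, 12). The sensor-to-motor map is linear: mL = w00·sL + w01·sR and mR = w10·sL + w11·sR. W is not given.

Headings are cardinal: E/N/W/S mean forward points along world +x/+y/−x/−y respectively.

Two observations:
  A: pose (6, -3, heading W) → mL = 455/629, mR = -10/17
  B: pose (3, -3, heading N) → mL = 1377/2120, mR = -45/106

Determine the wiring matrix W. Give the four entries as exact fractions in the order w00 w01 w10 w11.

obs A: pose=(6,-3,W) → sL=10/37, sR=10/17, mL=455/629, mR=-10/17
obs B: pose=(3,-3,N) → sL=9/20, sR=45/106, mL=1377/2120, mR=-45/106
sensor matrix S = [[10/37, 10/17], [9/20, 45/106]]; det S = -9999/66674
solve [mL_A; mL_B] = S·[w00; w01] and [mR_A; mR_B] = S·[w10; w11]:
  w00 = 1/2, w01 = 1, w10 = 0, w11 = -1

1/2 1 0 -1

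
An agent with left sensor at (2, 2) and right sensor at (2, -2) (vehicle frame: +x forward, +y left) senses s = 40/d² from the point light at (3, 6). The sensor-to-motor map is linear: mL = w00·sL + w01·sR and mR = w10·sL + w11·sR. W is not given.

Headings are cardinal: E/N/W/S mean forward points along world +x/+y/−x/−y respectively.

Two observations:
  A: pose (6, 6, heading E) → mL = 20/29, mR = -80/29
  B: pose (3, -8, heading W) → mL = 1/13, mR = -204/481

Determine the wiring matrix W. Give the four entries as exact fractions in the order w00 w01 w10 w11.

obs A: pose=(6,6,E) → sL=40/29, sR=40/29, mL=20/29, mR=-80/29
obs B: pose=(3,-8,W) → sL=2/13, sR=10/37, mL=1/13, mR=-204/481
sensor matrix S = [[40/29, 40/29], [2/13, 10/37]]; det S = 2240/13949
solve [mL_A; mL_B] = S·[w00; w01] and [mR_A; mR_B] = S·[w10; w11]:
  w00 = 1/2, w01 = 0, w10 = -1, w11 = -1

1/2 0 -1 -1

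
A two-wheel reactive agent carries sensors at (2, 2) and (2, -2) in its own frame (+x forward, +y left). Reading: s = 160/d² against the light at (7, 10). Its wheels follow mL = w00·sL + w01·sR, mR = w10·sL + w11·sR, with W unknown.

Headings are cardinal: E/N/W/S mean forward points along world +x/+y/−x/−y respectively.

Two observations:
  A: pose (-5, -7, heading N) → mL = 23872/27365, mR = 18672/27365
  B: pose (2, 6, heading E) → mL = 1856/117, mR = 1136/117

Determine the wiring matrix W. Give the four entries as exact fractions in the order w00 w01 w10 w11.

1 1 1/2 1

obs A: pose=(-5,-7,N) → sL=160/421, sR=32/65, mL=23872/27365, mR=18672/27365
obs B: pose=(2,6,E) → sL=160/13, sR=32/9, mL=1856/117, mR=1136/117
sensor matrix S = [[160/421, 32/65], [160/13, 32/9]]; det S = -3014656/640341
solve [mL_A; mL_B] = S·[w00; w01] and [mR_A; mR_B] = S·[w10; w11]:
  w00 = 1, w01 = 1, w10 = 1/2, w11 = 1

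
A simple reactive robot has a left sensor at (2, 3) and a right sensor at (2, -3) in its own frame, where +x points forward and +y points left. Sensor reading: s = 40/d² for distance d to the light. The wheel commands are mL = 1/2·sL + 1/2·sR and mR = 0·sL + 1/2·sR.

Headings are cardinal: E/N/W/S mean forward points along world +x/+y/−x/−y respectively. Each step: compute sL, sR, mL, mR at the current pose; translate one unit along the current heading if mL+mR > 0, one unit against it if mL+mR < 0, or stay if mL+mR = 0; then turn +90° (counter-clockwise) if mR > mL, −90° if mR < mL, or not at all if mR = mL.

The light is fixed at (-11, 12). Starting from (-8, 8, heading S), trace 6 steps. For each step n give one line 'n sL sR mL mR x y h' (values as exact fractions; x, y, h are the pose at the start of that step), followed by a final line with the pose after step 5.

n=0: pose=(-8,8,S); sL=5/9, sR=10/9; mL=5/6, mR=5/9; mL+mR=25/18 → advance +1; mR−mL=-5/18 → turn -1·90°
n=1: pose=(-8,7,W); sL=8/13, sR=8; mL=56/13, mR=4; mL+mR=108/13 → advance +1; mR−mL=-4/13 → turn -1·90°
n=2: pose=(-9,7,N); sL=4, sR=20/17; mL=44/17, mR=10/17; mL+mR=54/17 → advance +1; mR−mL=-2 → turn -1·90°
n=3: pose=(-9,8,E); sL=40/17, sR=8/13; mL=328/221, mR=4/13; mL+mR=396/221 → advance +1; mR−mL=-20/17 → turn -1·90°
n=4: pose=(-8,8,S); sL=5/9, sR=10/9; mL=5/6, mR=5/9; mL+mR=25/18 → advance +1; mR−mL=-5/18 → turn -1·90°
n=5: pose=(-8,7,W); sL=8/13, sR=8; mL=56/13, mR=4; mL+mR=108/13 → advance +1; mR−mL=-4/13 → turn -1·90°

0 5/9 10/9 5/6 5/9 -8 8 S
1 8/13 8 56/13 4 -8 7 W
2 4 20/17 44/17 10/17 -9 7 N
3 40/17 8/13 328/221 4/13 -9 8 E
4 5/9 10/9 5/6 5/9 -8 8 S
5 8/13 8 56/13 4 -8 7 W
final -9 7 N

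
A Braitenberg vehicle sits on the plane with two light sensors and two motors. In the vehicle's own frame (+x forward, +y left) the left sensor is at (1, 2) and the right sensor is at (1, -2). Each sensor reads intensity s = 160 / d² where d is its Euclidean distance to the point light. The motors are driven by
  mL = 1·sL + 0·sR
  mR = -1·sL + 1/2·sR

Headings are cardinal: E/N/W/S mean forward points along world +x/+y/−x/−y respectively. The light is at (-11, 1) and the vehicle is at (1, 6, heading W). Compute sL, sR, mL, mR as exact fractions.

left sensor world pos  = (0, 4); dL² = 130
right sensor world pos = (0, 8); dR² = 170
sL = 160/130 = 16/13
sR = 160/170 = 16/17
mL = 1·sL + 0·sR = 16/13
mR = -1·sL + 1/2·sR = -168/221

16/13 16/17 16/13 -168/221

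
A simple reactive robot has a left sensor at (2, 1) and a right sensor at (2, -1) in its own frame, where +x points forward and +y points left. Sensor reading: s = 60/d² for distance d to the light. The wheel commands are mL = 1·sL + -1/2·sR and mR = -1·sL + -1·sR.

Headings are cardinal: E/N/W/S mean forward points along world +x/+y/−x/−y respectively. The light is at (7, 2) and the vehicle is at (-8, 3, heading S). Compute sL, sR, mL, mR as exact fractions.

left sensor world pos  = (-7, 1); dL² = 197
right sensor world pos = (-9, 1); dR² = 257
sL = 60/197 = 60/197
sR = 60/257 = 60/257
mL = 1·sL + -1/2·sR = 9510/50629
mR = -1·sL + -1·sR = -27240/50629

60/197 60/257 9510/50629 -27240/50629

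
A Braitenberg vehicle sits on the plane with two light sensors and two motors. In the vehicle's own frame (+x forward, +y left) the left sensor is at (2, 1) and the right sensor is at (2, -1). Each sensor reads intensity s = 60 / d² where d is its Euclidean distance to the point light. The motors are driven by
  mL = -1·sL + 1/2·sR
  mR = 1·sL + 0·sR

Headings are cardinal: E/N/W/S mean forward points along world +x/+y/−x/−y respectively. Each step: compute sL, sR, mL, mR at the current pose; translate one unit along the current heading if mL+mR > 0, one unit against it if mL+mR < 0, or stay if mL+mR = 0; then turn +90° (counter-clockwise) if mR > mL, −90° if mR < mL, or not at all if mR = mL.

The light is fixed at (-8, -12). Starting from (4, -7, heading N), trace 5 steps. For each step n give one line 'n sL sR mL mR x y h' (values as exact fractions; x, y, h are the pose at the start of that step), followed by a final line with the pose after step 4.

0 6/17 30/109 -399/1853 6/17 4 -7 N
1 12/25 60/149 -1038/3725 12/25 4 -6 W
2 3/8 15/29 -27/232 3/8 3 -6 S
3 12/41 12/37 -198/1517 12/41 3 -7 E
4 6/17 30/109 -399/1853 6/17 4 -7 N
final 4 -6 W

n=0: pose=(4,-7,N); sL=6/17, sR=30/109; mL=-399/1853, mR=6/17; mL+mR=15/109 → advance +1; mR−mL=1053/1853 → turn +1·90°
n=1: pose=(4,-6,W); sL=12/25, sR=60/149; mL=-1038/3725, mR=12/25; mL+mR=30/149 → advance +1; mR−mL=2826/3725 → turn +1·90°
n=2: pose=(3,-6,S); sL=3/8, sR=15/29; mL=-27/232, mR=3/8; mL+mR=15/58 → advance +1; mR−mL=57/116 → turn +1·90°
n=3: pose=(3,-7,E); sL=12/41, sR=12/37; mL=-198/1517, mR=12/41; mL+mR=6/37 → advance +1; mR−mL=642/1517 → turn +1·90°
n=4: pose=(4,-7,N); sL=6/17, sR=30/109; mL=-399/1853, mR=6/17; mL+mR=15/109 → advance +1; mR−mL=1053/1853 → turn +1·90°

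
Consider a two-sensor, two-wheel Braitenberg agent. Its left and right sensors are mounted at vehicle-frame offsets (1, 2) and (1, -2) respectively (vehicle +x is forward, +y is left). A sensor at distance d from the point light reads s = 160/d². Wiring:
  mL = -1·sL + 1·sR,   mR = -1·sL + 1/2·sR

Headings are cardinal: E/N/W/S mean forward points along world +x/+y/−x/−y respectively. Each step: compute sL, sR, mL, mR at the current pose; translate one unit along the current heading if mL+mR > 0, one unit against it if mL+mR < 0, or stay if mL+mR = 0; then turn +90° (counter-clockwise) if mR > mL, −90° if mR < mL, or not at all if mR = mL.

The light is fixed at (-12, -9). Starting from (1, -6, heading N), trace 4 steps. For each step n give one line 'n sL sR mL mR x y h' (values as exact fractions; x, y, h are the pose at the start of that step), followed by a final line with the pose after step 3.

0 160/137 160/241 -16640/33017 -27600/33017 1 -6 N
1 40/53 40/49 160/2597 -900/2597 1 -7 E
2 160/197 160/101 15360/19897 -400/19897 0 -7 S
3 80/61 16/13 -64/793 -552/793 0 -8 W
final 1 -8 N

n=0: pose=(1,-6,N); sL=160/137, sR=160/241; mL=-16640/33017, mR=-27600/33017; mL+mR=-44240/33017 → advance -1; mR−mL=-80/241 → turn -1·90°
n=1: pose=(1,-7,E); sL=40/53, sR=40/49; mL=160/2597, mR=-900/2597; mL+mR=-740/2597 → advance -1; mR−mL=-20/49 → turn -1·90°
n=2: pose=(0,-7,S); sL=160/197, sR=160/101; mL=15360/19897, mR=-400/19897; mL+mR=14960/19897 → advance +1; mR−mL=-80/101 → turn -1·90°
n=3: pose=(0,-8,W); sL=80/61, sR=16/13; mL=-64/793, mR=-552/793; mL+mR=-616/793 → advance -1; mR−mL=-8/13 → turn -1·90°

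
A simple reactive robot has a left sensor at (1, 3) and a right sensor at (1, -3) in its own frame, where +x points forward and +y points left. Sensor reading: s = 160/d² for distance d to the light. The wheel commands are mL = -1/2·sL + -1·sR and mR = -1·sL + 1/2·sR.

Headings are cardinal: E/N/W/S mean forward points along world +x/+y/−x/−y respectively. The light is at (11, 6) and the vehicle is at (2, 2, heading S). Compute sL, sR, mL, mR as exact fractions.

left sensor world pos  = (5, 1); dL² = 61
right sensor world pos = (-1, 1); dR² = 169
sL = 160/61 = 160/61
sR = 160/169 = 160/169
mL = -1/2·sL + -1·sR = -23280/10309
mR = -1·sL + 1/2·sR = -22160/10309

160/61 160/169 -23280/10309 -22160/10309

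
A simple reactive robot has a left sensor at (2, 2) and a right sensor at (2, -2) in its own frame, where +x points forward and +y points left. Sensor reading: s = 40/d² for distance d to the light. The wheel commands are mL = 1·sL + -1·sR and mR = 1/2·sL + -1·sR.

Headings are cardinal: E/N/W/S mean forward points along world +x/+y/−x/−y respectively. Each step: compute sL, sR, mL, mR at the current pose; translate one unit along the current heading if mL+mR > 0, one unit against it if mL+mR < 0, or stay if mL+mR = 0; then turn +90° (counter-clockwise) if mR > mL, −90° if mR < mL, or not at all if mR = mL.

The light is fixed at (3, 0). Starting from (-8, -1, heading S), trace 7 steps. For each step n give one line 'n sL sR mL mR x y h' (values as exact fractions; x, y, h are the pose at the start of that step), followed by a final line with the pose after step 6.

0 4/9 20/89 176/801 -2/801 -8 -1 S
1 8/37 40/169 -128/6253 -804/6253 -8 -2 W
2 5/18 5/8 -25/72 -35/72 -7 -2 N
3 8/13 40/89 192/1157 -164/1157 -7 -3 E
4 20/37 20/73 720/2701 -10/2701 -6 -3 S
5 40/157 8/25 -256/3925 -756/3925 -6 -4 W
6 5/13 1 -8/13 -21/26 -5 -4 N
final -5 -5 E

n=0: pose=(-8,-1,S); sL=4/9, sR=20/89; mL=176/801, mR=-2/801; mL+mR=58/267 → advance +1; mR−mL=-2/9 → turn -1·90°
n=1: pose=(-8,-2,W); sL=8/37, sR=40/169; mL=-128/6253, mR=-804/6253; mL+mR=-932/6253 → advance -1; mR−mL=-4/37 → turn -1·90°
n=2: pose=(-7,-2,N); sL=5/18, sR=5/8; mL=-25/72, mR=-35/72; mL+mR=-5/6 → advance -1; mR−mL=-5/36 → turn -1·90°
n=3: pose=(-7,-3,E); sL=8/13, sR=40/89; mL=192/1157, mR=-164/1157; mL+mR=28/1157 → advance +1; mR−mL=-4/13 → turn -1·90°
n=4: pose=(-6,-3,S); sL=20/37, sR=20/73; mL=720/2701, mR=-10/2701; mL+mR=710/2701 → advance +1; mR−mL=-10/37 → turn -1·90°
n=5: pose=(-6,-4,W); sL=40/157, sR=8/25; mL=-256/3925, mR=-756/3925; mL+mR=-1012/3925 → advance -1; mR−mL=-20/157 → turn -1·90°
n=6: pose=(-5,-4,N); sL=5/13, sR=1; mL=-8/13, mR=-21/26; mL+mR=-37/26 → advance -1; mR−mL=-5/26 → turn -1·90°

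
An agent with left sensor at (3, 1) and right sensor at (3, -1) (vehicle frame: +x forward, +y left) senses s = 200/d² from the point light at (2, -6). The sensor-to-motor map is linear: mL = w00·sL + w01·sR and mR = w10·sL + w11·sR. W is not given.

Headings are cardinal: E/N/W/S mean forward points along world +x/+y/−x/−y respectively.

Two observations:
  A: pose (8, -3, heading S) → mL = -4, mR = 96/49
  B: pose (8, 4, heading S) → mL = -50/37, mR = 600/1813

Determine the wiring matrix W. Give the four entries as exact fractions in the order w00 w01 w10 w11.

obs A: pose=(8,-3,S) → sL=200/49, sR=8, mL=-4, mR=96/49
obs B: pose=(8,4,S) → sL=100/49, sR=100/37, mL=-50/37, mR=600/1813
sensor matrix S = [[200/49, 8], [100/49, 100/37]]; det S = -9600/1813
solve [mL_A; mL_B] = S·[w00; w01] and [mR_A; mR_B] = S·[w10; w11]:
  w00 = 0, w01 = -1/2, w10 = -1/2, w11 = 1/2

0 -1/2 -1/2 1/2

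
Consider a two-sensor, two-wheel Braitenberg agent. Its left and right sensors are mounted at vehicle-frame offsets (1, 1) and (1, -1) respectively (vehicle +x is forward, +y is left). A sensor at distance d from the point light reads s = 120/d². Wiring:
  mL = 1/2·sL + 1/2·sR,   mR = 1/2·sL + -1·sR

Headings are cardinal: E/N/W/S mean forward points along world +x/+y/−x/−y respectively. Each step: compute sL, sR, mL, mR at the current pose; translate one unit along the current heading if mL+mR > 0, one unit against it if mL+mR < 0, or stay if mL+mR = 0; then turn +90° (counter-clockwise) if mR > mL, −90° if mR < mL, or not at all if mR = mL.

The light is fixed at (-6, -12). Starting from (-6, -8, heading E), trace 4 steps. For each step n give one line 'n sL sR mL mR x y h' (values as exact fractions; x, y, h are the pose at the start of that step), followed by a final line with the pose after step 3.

n=0: pose=(-6,-8,E); sL=60/13, sR=12; mL=108/13, mR=-126/13; mL+mR=-18/13 → advance -1; mR−mL=-18 → turn -1·90°
n=1: pose=(-7,-8,S); sL=40/3, sR=120/13; mL=440/39, mR=-100/39; mL+mR=340/39 → advance +1; mR−mL=-180/13 → turn -1·90°
n=2: pose=(-7,-9,W); sL=15, sR=6; mL=21/2, mR=3/2; mL+mR=12 → advance +1; mR−mL=-9 → turn -1·90°
n=3: pose=(-8,-9,N); sL=24/5, sR=120/17; mL=504/85, mR=-396/85; mL+mR=108/85 → advance +1; mR−mL=-180/17 → turn -1·90°

0 60/13 12 108/13 -126/13 -6 -8 E
1 40/3 120/13 440/39 -100/39 -7 -8 S
2 15 6 21/2 3/2 -7 -9 W
3 24/5 120/17 504/85 -396/85 -8 -9 N
final -8 -8 E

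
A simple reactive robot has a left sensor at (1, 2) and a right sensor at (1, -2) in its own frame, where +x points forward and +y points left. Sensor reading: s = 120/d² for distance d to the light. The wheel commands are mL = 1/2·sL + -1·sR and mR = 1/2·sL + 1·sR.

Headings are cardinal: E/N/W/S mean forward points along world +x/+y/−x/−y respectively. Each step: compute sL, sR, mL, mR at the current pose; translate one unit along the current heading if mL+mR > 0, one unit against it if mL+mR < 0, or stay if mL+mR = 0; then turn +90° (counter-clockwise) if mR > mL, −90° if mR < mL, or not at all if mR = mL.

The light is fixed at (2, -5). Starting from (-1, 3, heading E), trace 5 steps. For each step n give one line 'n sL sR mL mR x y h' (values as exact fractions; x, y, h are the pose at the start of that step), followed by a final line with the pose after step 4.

0 15/13 3 -63/26 93/26 -1 3 E
1 120/97 40/27 -2260/2619 5500/2619 0 3 N
2 60/29 12/13 42/377 738/377 0 4 W
3 24/13 120/89 -492/1157 2628/1157 -1 4 S
4 15/13 3 -63/26 93/26 -1 3 E
final 0 3 N

n=0: pose=(-1,3,E); sL=15/13, sR=3; mL=-63/26, mR=93/26; mL+mR=15/13 → advance +1; mR−mL=6 → turn +1·90°
n=1: pose=(0,3,N); sL=120/97, sR=40/27; mL=-2260/2619, mR=5500/2619; mL+mR=120/97 → advance +1; mR−mL=80/27 → turn +1·90°
n=2: pose=(0,4,W); sL=60/29, sR=12/13; mL=42/377, mR=738/377; mL+mR=60/29 → advance +1; mR−mL=24/13 → turn +1·90°
n=3: pose=(-1,4,S); sL=24/13, sR=120/89; mL=-492/1157, mR=2628/1157; mL+mR=24/13 → advance +1; mR−mL=240/89 → turn +1·90°
n=4: pose=(-1,3,E); sL=15/13, sR=3; mL=-63/26, mR=93/26; mL+mR=15/13 → advance +1; mR−mL=6 → turn +1·90°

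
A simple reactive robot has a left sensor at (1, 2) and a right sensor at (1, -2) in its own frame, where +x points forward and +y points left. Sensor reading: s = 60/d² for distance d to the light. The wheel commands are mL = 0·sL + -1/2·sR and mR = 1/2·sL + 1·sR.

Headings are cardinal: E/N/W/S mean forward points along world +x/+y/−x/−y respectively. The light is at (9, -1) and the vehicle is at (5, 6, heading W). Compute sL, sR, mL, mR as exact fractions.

6/5 30/53 -15/53 309/265

left sensor world pos  = (4, 4); dL² = 50
right sensor world pos = (4, 8); dR² = 106
sL = 60/50 = 6/5
sR = 60/106 = 30/53
mL = 0·sL + -1/2·sR = -15/53
mR = 1/2·sL + 1·sR = 309/265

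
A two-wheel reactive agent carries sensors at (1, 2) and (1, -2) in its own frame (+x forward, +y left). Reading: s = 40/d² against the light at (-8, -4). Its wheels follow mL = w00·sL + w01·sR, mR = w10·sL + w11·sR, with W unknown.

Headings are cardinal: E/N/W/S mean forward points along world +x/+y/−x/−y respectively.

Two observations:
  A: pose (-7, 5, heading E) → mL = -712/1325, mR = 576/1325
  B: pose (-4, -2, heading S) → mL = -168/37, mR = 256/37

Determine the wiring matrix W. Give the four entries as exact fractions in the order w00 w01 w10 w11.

-1/2 -1/2 -1 1

obs A: pose=(-7,5,E) → sL=8/25, sR=40/53, mL=-712/1325, mR=576/1325
obs B: pose=(-4,-2,S) → sL=40/37, sR=8, mL=-168/37, mR=256/37
sensor matrix S = [[8/25, 40/53], [40/37, 8]]; det S = 85504/49025
solve [mL_A; mL_B] = S·[w00; w01] and [mR_A; mR_B] = S·[w10; w11]:
  w00 = -1/2, w01 = -1/2, w10 = -1, w11 = 1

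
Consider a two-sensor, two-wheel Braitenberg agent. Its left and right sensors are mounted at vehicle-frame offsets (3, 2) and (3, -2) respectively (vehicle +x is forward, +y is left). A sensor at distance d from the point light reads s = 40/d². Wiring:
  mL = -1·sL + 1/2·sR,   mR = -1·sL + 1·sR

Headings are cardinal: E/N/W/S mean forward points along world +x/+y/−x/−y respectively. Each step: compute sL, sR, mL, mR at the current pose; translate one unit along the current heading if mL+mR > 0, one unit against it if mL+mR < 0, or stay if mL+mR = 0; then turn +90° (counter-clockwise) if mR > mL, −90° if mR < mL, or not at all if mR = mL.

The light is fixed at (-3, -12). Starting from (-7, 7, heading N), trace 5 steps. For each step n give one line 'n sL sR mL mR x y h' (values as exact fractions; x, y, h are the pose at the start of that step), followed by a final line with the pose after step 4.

n=0: pose=(-7,7,N); sL=1/13, sR=5/61; mL=-57/1586, mR=4/793; mL+mR=-49/1586 → advance -1; mR−mL=5/122 → turn +1·90°
n=1: pose=(-7,6,W); sL=8/61, sR=40/449; mL=-2372/27389, mR=-1152/27389; mL+mR=-3524/27389 → advance -1; mR−mL=20/449 → turn +1·90°
n=2: pose=(-6,6,S); sL=20/113, sR=4/25; mL=-274/2825, mR=-48/2825; mL+mR=-322/2825 → advance -1; mR−mL=2/25 → turn +1·90°
n=3: pose=(-6,7,E); sL=40/441, sR=40/289; mL=-2740/127449, mR=6080/127449; mL+mR=3340/127449 → advance +1; mR−mL=20/289 → turn +1·90°
n=4: pose=(-5,7,N); sL=2/25, sR=10/121; mL=-117/3025, mR=8/3025; mL+mR=-109/3025 → advance -1; mR−mL=5/121 → turn +1·90°

0 1/13 5/61 -57/1586 4/793 -7 7 N
1 8/61 40/449 -2372/27389 -1152/27389 -7 6 W
2 20/113 4/25 -274/2825 -48/2825 -6 6 S
3 40/441 40/289 -2740/127449 6080/127449 -6 7 E
4 2/25 10/121 -117/3025 8/3025 -5 7 N
final -5 6 W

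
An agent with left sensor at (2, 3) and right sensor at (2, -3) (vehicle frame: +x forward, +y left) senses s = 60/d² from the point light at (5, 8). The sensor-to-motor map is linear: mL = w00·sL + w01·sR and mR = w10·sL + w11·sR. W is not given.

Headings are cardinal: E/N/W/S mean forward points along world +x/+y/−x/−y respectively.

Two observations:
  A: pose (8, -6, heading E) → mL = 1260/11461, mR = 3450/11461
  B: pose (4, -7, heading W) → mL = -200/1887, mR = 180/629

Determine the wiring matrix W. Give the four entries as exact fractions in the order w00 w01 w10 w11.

1/2 -1/2 1/2 1/2

obs A: pose=(8,-6,E) → sL=30/73, sR=30/157, mL=1260/11461, mR=3450/11461
obs B: pose=(4,-7,W) → sL=20/111, sR=20/51, mL=-200/1887, mR=180/629
sensor matrix S = [[30/73, 30/157], [20/111, 20/51]]; det S = 913600/7208969
solve [mL_A; mL_B] = S·[w00; w01] and [mR_A; mR_B] = S·[w10; w11]:
  w00 = 1/2, w01 = -1/2, w10 = 1/2, w11 = 1/2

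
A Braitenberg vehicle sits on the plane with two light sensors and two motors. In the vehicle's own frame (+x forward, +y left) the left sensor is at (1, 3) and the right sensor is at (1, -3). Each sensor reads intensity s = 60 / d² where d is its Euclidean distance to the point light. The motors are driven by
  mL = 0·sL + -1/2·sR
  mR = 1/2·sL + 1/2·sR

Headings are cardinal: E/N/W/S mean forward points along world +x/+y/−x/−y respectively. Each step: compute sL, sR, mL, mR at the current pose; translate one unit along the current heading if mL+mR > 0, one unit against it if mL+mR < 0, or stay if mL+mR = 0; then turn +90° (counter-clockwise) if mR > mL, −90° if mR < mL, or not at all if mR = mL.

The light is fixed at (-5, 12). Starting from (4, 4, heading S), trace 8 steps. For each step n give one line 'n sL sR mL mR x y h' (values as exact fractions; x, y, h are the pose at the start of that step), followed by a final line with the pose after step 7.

n=0: pose=(4,4,S); sL=4/15, sR=20/39; mL=-10/39, mR=76/195; mL+mR=2/15 → advance +1; mR−mL=42/65 → turn +1·90°
n=1: pose=(4,3,E); sL=15/34, sR=15/61; mL=-15/122, mR=1425/4148; mL+mR=15/68 → advance +1; mR−mL=1935/4148 → turn +1·90°
n=2: pose=(5,3,N); sL=60/113, sR=60/233; mL=-30/233, mR=10380/26329; mL+mR=30/113 → advance +1; mR−mL=13770/26329 → turn +1·90°
n=3: pose=(5,4,W); sL=30/101, sR=30/53; mL=-15/53, mR=2310/5353; mL+mR=15/101 → advance +1; mR−mL=3825/5353 → turn +1·90°
n=4: pose=(4,4,S); sL=4/15, sR=20/39; mL=-10/39, mR=76/195; mL+mR=2/15 → advance +1; mR−mL=42/65 → turn +1·90°
n=5: pose=(4,3,E); sL=15/34, sR=15/61; mL=-15/122, mR=1425/4148; mL+mR=15/68 → advance +1; mR−mL=1935/4148 → turn +1·90°
n=6: pose=(5,3,N); sL=60/113, sR=60/233; mL=-30/233, mR=10380/26329; mL+mR=30/113 → advance +1; mR−mL=13770/26329 → turn +1·90°
n=7: pose=(5,4,W); sL=30/101, sR=30/53; mL=-15/53, mR=2310/5353; mL+mR=15/101 → advance +1; mR−mL=3825/5353 → turn +1·90°

0 4/15 20/39 -10/39 76/195 4 4 S
1 15/34 15/61 -15/122 1425/4148 4 3 E
2 60/113 60/233 -30/233 10380/26329 5 3 N
3 30/101 30/53 -15/53 2310/5353 5 4 W
4 4/15 20/39 -10/39 76/195 4 4 S
5 15/34 15/61 -15/122 1425/4148 4 3 E
6 60/113 60/233 -30/233 10380/26329 5 3 N
7 30/101 30/53 -15/53 2310/5353 5 4 W
final 4 4 S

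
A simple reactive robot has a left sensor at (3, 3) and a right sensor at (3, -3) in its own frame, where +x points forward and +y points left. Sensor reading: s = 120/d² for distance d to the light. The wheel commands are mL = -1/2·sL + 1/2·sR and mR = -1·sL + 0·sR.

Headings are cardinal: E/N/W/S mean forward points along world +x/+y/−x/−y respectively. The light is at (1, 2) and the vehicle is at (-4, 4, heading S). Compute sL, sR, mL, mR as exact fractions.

24 24/13 -144/13 -24

left sensor world pos  = (-1, 1); dL² = 5
right sensor world pos = (-7, 1); dR² = 65
sL = 120/5 = 24
sR = 120/65 = 24/13
mL = -1/2·sL + 1/2·sR = -144/13
mR = -1·sL + 0·sR = -24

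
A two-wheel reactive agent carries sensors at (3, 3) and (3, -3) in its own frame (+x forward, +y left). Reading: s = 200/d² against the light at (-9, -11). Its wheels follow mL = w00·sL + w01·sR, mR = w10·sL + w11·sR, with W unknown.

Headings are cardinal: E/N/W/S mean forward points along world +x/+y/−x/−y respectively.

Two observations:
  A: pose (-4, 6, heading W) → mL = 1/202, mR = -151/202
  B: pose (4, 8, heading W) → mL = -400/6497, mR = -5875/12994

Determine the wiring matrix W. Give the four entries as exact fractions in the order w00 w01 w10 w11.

1/2 -1 -1/2 -1/2

obs A: pose=(-4,6,W) → sL=1, sR=50/101, mL=1/202, mR=-151/202
obs B: pose=(4,8,W) → sL=50/89, sR=25/73, mL=-400/6497, mR=-5875/12994
sensor matrix S = [[1, 50/101], [50/89, 25/73]]; det S = 42225/656197
solve [mL_A; mL_B] = S·[w00; w01] and [mR_A; mR_B] = S·[w10; w11]:
  w00 = 1/2, w01 = -1, w10 = -1/2, w11 = -1/2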